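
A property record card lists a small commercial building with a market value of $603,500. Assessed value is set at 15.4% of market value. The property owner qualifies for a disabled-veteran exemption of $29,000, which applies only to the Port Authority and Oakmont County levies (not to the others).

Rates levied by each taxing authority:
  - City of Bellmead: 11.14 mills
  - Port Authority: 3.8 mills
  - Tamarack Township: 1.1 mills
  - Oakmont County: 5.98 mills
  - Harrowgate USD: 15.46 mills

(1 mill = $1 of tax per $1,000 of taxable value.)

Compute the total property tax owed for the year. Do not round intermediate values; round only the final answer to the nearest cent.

$3,199.73

Assessed value = $603,500 × 0.154 = $92,939
City of Bellmead: $92,939 × 0.01114 = $1,035.34046
Port Authority: ($92,939 − $29,000) × 0.0038 = $63,939 × 0.0038 = $242.9682
Tamarack Township: $92,939 × 0.0011 = $102.2329
Oakmont County: ($92,939 − $29,000) × 0.00598 = $63,939 × 0.00598 = $382.35522
Harrowgate USD: $92,939 × 0.01546 = $1,436.83694
Total = $3,199.73372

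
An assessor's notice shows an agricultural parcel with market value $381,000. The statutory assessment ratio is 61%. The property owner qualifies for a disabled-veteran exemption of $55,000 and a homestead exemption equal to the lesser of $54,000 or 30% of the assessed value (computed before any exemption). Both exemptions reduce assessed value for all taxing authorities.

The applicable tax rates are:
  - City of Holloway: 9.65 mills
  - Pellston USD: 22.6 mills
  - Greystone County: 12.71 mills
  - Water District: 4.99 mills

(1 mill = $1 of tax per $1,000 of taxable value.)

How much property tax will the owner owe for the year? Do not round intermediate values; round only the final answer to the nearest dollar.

$6,164

Assessed value = $381,000 × 0.61 = $232,410
Homestead exemption = min($54,000, 30% × $232,410) = min($54,000, $69,723) = $54,000 (dollar cap binds)
Taxable value = $232,410 − $55,000 − $54,000 = $123,410
City of Holloway: $123,410 × 0.00965 = $1,190.9065
Pellston USD: $123,410 × 0.0226 = $2,789.066
Greystone County: $123,410 × 0.01271 = $1,568.5411
Water District: $123,410 × 0.00499 = $615.8159
Total = $6,164.3295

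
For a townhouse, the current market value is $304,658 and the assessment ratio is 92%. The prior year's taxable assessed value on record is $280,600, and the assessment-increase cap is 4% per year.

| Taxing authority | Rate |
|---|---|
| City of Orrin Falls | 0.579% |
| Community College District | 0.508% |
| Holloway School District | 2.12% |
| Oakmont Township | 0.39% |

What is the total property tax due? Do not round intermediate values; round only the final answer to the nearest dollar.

Uncapped assessed value = $304,658 × 0.92 = $280,285.36
Cap limit = $280,600 × 1.04 = $291,824
Taxable assessed value = min($280,285.36, $291,824) = $280,285.36 (cap does not bind)
City of Orrin Falls: $280,285.36 × 0.00579 = $1,622.8522344
Community College District: $280,285.36 × 0.00508 = $1,423.8496288
Holloway School District: $280,285.36 × 0.0212 = $5,942.049632
Oakmont Township: $280,285.36 × 0.0039 = $1,093.112904
Total = $10,081.8643992

$10,082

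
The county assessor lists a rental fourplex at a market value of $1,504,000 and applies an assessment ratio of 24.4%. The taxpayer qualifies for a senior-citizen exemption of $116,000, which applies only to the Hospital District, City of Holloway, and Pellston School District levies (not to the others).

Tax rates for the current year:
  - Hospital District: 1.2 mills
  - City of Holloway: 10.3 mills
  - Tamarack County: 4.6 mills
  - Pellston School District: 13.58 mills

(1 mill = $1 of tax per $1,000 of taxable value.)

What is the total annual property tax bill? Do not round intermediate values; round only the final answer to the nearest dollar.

Assessed value = $1,504,000 × 0.244 = $366,976
Hospital District: ($366,976 − $116,000) × 0.0012 = $250,976 × 0.0012 = $301.1712
City of Holloway: ($366,976 − $116,000) × 0.0103 = $250,976 × 0.0103 = $2,585.0528
Tamarack County: $366,976 × 0.0046 = $1,688.0896
Pellston School District: ($366,976 − $116,000) × 0.01358 = $250,976 × 0.01358 = $3,408.25408
Total = $7,982.56768

$7,983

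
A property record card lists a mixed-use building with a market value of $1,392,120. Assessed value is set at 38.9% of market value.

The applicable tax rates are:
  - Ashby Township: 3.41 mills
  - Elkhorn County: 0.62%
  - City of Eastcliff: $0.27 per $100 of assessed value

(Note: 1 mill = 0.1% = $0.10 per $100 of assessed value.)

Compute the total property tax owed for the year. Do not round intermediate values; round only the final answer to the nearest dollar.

Assessed value = $1,392,120 × 0.389 = $541,534.68
Ashby Township: $541,534.68 × 0.00341 = $1,846.6332588
Elkhorn County: $541,534.68 × 0.0062 = $3,357.515016
City of Eastcliff: $541,534.68 × 0.0027 = $1,462.143636
Total = $6,666.2919108

$6,666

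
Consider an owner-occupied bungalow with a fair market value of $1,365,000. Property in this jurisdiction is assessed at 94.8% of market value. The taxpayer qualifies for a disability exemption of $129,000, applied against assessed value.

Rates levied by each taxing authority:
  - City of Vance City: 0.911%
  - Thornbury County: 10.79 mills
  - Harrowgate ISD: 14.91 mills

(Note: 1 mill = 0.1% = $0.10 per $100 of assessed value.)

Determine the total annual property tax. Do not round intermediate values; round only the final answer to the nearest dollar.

$40,554

Assessed value = $1,365,000 × 0.948 = $1,294,020
Taxable value = $1,294,020 − $129,000 = $1,165,020
City of Vance City: $1,165,020 × 0.00911 = $10,613.3322
Thornbury County: $1,165,020 × 0.01079 = $12,570.5658
Harrowgate ISD: $1,165,020 × 0.01491 = $17,370.4482
Total = $40,554.3462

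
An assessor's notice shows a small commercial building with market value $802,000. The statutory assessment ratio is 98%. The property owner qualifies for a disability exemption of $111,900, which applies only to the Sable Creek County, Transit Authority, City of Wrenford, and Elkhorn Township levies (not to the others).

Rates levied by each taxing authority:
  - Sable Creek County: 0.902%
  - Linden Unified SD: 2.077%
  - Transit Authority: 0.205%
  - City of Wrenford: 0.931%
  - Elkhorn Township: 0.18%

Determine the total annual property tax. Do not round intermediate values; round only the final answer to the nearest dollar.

Assessed value = $802,000 × 0.98 = $785,960
Sable Creek County: ($785,960 − $111,900) × 0.00902 = $674,060 × 0.00902 = $6,080.0212
Linden Unified SD: $785,960 × 0.02077 = $16,324.3892
Transit Authority: ($785,960 − $111,900) × 0.00205 = $674,060 × 0.00205 = $1,381.823
City of Wrenford: ($785,960 − $111,900) × 0.00931 = $674,060 × 0.00931 = $6,275.4986
Elkhorn Township: ($785,960 − $111,900) × 0.0018 = $674,060 × 0.0018 = $1,213.308
Total = $31,275.04

$31,275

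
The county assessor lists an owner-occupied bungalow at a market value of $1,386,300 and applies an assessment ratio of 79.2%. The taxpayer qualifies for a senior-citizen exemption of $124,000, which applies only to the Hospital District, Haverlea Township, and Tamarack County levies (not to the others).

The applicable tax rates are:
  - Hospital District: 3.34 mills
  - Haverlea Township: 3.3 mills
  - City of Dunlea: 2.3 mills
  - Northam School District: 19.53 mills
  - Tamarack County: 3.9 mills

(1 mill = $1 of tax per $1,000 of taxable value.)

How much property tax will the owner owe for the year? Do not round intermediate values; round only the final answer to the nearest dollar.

Assessed value = $1,386,300 × 0.792 = $1,097,949.6
Hospital District: ($1,097,949.6 − $124,000) × 0.00334 = $973,949.6 × 0.00334 = $3,252.991664
Haverlea Township: ($1,097,949.6 − $124,000) × 0.0033 = $973,949.6 × 0.0033 = $3,214.03368
City of Dunlea: $1,097,949.6 × 0.0023 = $2,525.28408
Northam School District: $1,097,949.6 × 0.01953 = $21,442.955688
Tamarack County: ($1,097,949.6 − $124,000) × 0.0039 = $973,949.6 × 0.0039 = $3,798.40344
Total = $34,233.668552

$34,234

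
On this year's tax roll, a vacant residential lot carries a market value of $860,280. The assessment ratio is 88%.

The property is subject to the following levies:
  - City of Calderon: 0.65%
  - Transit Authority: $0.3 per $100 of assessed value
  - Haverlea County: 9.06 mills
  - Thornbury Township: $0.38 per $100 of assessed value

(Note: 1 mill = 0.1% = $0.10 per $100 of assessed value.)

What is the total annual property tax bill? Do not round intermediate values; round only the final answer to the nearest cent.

Assessed value = $860,280 × 0.88 = $757,046.4
City of Calderon: $757,046.4 × 0.0065 = $4,920.8016
Transit Authority: $757,046.4 × 0.003 = $2,271.1392
Haverlea County: $757,046.4 × 0.00906 = $6,858.840384
Thornbury Township: $757,046.4 × 0.0038 = $2,876.77632
Total = $16,927.557504

$16,927.56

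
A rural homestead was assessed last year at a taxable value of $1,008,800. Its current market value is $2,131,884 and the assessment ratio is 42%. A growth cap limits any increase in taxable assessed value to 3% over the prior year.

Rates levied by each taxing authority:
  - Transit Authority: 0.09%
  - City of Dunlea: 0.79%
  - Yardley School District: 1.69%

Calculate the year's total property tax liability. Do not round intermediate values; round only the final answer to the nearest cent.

$23,011.56

Uncapped assessed value = $2,131,884 × 0.42 = $895,391.28
Cap limit = $1,008,800 × 1.03 = $1,039,064
Taxable assessed value = min($895,391.28, $1,039,064) = $895,391.28 (cap does not bind)
Transit Authority: $895,391.28 × 0.0009 = $805.852152
City of Dunlea: $895,391.28 × 0.0079 = $7,073.591112
Yardley School District: $895,391.28 × 0.0169 = $15,132.112632
Total = $23,011.555896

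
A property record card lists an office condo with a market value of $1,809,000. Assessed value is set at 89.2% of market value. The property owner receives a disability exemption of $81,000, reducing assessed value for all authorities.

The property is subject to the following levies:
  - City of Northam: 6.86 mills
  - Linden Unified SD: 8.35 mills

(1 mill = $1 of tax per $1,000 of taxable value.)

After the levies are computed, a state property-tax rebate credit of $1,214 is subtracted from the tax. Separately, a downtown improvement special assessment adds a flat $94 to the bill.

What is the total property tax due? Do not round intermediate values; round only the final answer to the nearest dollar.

Assessed value = $1,809,000 × 0.892 = $1,613,628
Taxable value = $1,613,628 − $81,000 = $1,532,628
City of Northam: $1,532,628 × 0.00686 = $10,513.82808
Linden Unified SD: $1,532,628 × 0.00835 = $12,797.4438
Levies subtotal = $23,311.27188
After credit = $23,311.27188 − $1,214 = $22,097.27188
Total = $22,097.27188 + $94 = $22,191.27188

$22,191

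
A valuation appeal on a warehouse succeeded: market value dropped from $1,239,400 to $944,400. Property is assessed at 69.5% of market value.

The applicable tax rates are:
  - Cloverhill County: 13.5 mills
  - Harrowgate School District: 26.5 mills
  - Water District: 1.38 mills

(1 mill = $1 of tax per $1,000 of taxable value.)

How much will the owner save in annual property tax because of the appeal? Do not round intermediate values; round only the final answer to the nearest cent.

Old assessed value = $1,239,400 × 0.695 = $861,383
New assessed value = $944,400 × 0.695 = $656,358
Combined rate = 0.0135 + 0.0265 + 0.00138 = 0.04138
Old tax = $861,383 × 0.04138 = $35,644.02854
New tax = $656,358 × 0.04138 = $27,160.09404
Reduction = $35,644.02854 − $27,160.09404 = $8,483.9345

$8,483.93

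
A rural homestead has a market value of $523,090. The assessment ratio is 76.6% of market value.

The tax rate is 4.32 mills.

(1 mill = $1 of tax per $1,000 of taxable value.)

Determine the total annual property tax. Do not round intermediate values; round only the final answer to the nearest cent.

Assessed value = $523,090 × 0.766 = $400,686.94
Tax = $400,686.94 × 0.00432 = $1,730.9675808

$1,730.97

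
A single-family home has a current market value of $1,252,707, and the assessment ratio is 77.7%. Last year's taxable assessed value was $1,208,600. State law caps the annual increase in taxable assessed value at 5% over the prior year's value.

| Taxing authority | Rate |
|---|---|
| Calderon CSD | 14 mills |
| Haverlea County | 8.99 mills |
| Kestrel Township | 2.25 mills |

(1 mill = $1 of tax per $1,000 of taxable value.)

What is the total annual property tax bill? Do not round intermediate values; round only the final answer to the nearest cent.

$24,567.44

Uncapped assessed value = $1,252,707 × 0.777 = $973,353.339
Cap limit = $1,208,600 × 1.05 = $1,269,030
Taxable assessed value = min($973,353.339, $1,269,030) = $973,353.339 (cap does not bind)
Calderon CSD: $973,353.339 × 0.014 = $13,626.946746
Haverlea County: $973,353.339 × 0.00899 = $8,750.44651761
Kestrel Township: $973,353.339 × 0.00225 = $2,190.04501275
Total = $24,567.43827636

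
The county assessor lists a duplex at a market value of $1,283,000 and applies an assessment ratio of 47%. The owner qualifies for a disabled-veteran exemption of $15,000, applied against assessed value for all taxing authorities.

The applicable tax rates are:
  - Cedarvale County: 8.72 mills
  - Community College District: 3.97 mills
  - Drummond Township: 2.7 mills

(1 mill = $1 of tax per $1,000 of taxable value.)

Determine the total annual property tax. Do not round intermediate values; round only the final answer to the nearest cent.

Assessed value = $1,283,000 × 0.47 = $603,010
Taxable value = $603,010 − $15,000 = $588,010
Cedarvale County: $588,010 × 0.00872 = $5,127.4472
Community College District: $588,010 × 0.00397 = $2,334.3997
Drummond Township: $588,010 × 0.0027 = $1,587.627
Total = $5,127.4472 + $2,334.3997 + $1,587.627 = $9,049.4739

$9,049.47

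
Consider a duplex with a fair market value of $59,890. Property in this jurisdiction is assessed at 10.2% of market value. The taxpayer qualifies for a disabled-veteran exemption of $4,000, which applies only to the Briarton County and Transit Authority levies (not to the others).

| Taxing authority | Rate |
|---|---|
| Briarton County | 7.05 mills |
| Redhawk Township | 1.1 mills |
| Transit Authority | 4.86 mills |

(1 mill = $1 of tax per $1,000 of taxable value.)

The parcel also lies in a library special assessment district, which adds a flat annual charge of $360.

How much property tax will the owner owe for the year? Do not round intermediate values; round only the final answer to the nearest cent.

$391.84

Assessed value = $59,890 × 0.102 = $6,108.78
Briarton County: ($6,108.78 − $4,000) × 0.00705 = $2,108.78 × 0.00705 = $14.866899
Redhawk Township: $6,108.78 × 0.0011 = $6.719658
Transit Authority: ($6,108.78 − $4,000) × 0.00486 = $2,108.78 × 0.00486 = $10.2486708
Levies subtotal = $31.8352278
Total = $31.8352278 + $360 = $391.8352278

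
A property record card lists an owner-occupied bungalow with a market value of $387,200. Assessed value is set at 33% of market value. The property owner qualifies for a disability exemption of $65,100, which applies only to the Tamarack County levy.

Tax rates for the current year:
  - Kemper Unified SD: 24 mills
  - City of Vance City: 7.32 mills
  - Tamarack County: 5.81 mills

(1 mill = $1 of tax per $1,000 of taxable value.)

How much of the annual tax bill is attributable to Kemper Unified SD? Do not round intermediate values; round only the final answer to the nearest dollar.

$3,067

Assessed value = $387,200 × 0.33 = $127,776
Kemper Unified SD taxable value = $127,776 (exemption does not apply)
Kemper Unified SD levy = $127,776 × 0.024 = $3,066.624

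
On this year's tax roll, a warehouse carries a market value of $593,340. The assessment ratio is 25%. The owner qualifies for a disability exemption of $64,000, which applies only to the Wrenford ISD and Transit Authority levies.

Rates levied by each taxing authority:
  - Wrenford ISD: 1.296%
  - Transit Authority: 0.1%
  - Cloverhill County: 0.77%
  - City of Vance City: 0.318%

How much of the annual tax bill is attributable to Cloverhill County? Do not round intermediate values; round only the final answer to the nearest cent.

$1,142.18

Assessed value = $593,340 × 0.25 = $148,335
Cloverhill County taxable value = $148,335 (exemption does not apply)
Cloverhill County levy = $148,335 × 0.0077 = $1,142.1795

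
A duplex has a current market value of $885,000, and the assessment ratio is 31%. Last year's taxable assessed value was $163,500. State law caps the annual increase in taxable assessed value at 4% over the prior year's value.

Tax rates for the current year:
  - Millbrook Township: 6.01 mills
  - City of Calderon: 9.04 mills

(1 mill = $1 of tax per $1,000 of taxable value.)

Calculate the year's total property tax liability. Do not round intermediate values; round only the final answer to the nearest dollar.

Uncapped assessed value = $885,000 × 0.31 = $274,350
Cap limit = $163,500 × 1.04 = $170,040
Taxable assessed value = min($274,350, $170,040) = $170,040 (cap binds)
Millbrook Township: $170,040 × 0.00601 = $1,021.9404
City of Calderon: $170,040 × 0.00904 = $1,537.1616
Total = $2,559.102

$2,559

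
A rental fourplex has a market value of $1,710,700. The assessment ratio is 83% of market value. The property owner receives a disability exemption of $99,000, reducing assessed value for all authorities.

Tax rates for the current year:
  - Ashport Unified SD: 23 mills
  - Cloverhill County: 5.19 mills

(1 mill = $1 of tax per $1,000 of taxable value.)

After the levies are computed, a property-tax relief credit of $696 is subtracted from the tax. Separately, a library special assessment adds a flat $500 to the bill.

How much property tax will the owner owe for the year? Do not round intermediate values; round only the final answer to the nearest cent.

$37,039.64

Assessed value = $1,710,700 × 0.83 = $1,419,881
Taxable value = $1,419,881 − $99,000 = $1,320,881
Ashport Unified SD: $1,320,881 × 0.023 = $30,380.263
Cloverhill County: $1,320,881 × 0.00519 = $6,855.37239
Levies subtotal = $37,235.63539
After credit = $37,235.63539 − $696 = $36,539.63539
Total = $36,539.63539 + $500 = $37,039.63539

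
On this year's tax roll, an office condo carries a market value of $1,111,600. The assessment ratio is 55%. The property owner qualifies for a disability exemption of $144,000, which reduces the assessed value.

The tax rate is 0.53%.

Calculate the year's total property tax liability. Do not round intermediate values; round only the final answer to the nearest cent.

Assessed value = $1,111,600 × 0.55 = $611,380
Taxable value = $611,380 − $144,000 = $467,380
Tax = $467,380 × 0.0053 = $2,477.114

$2,477.11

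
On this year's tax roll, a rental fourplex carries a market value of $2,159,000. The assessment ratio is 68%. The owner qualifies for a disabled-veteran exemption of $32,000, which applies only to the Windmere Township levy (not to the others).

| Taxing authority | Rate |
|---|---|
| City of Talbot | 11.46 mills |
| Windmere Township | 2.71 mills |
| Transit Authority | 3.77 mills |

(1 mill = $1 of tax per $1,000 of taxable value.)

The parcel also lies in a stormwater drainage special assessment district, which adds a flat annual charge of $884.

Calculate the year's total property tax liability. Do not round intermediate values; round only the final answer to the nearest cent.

$27,135.35

Assessed value = $2,159,000 × 0.68 = $1,468,120
City of Talbot: $1,468,120 × 0.01146 = $16,824.6552
Windmere Township: ($1,468,120 − $32,000) × 0.00271 = $1,436,120 × 0.00271 = $3,891.8852
Transit Authority: $1,468,120 × 0.00377 = $5,534.8124
Levies subtotal = $26,251.3528
Total = $26,251.3528 + $884 = $27,135.3528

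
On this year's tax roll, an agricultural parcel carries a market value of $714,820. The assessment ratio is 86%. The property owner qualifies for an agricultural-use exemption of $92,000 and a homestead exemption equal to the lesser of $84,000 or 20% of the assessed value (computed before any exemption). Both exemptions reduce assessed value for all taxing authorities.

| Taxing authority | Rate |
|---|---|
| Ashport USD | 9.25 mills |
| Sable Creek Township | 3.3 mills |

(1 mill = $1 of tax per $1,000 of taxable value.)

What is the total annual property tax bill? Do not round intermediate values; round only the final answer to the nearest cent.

Assessed value = $714,820 × 0.86 = $614,745.2
Homestead exemption = min($84,000, 20% × $614,745.2) = min($84,000, $122,949.04) = $84,000 (dollar cap binds)
Taxable value = $614,745.2 − $92,000 − $84,000 = $438,745.2
Ashport USD: $438,745.2 × 0.00925 = $4,058.3931
Sable Creek Township: $438,745.2 × 0.0033 = $1,447.85916
Total = $5,506.25226

$5,506.25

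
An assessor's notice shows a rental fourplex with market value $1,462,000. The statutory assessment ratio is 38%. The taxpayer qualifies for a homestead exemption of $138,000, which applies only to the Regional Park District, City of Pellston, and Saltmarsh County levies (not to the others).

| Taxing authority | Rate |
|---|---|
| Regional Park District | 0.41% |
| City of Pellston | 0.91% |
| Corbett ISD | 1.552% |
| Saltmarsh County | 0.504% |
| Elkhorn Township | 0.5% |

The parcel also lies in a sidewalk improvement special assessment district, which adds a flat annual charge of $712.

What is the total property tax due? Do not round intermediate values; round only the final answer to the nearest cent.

$19,728.39

Assessed value = $1,462,000 × 0.38 = $555,560
Regional Park District: ($555,560 − $138,000) × 0.0041 = $417,560 × 0.0041 = $1,711.996
City of Pellston: ($555,560 − $138,000) × 0.0091 = $417,560 × 0.0091 = $3,799.796
Corbett ISD: $555,560 × 0.01552 = $8,622.2912
Saltmarsh County: ($555,560 − $138,000) × 0.00504 = $417,560 × 0.00504 = $2,104.5024
Elkhorn Township: $555,560 × 0.005 = $2,777.8
Levies subtotal = $19,016.3856
Total = $19,016.3856 + $712 = $19,728.3856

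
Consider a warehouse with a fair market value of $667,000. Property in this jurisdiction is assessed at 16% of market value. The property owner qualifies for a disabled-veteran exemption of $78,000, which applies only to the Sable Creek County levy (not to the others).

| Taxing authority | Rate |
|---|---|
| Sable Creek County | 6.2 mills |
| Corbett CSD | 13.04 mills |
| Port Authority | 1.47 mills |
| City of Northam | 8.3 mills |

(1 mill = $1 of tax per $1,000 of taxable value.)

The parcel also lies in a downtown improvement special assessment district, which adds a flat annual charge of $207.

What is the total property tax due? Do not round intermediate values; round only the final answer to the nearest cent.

$2,819.35

Assessed value = $667,000 × 0.16 = $106,720
Sable Creek County: ($106,720 − $78,000) × 0.0062 = $28,720 × 0.0062 = $178.064
Corbett CSD: $106,720 × 0.01304 = $1,391.6288
Port Authority: $106,720 × 0.00147 = $156.8784
City of Northam: $106,720 × 0.0083 = $885.776
Levies subtotal = $2,612.3472
Total = $2,612.3472 + $207 = $2,819.3472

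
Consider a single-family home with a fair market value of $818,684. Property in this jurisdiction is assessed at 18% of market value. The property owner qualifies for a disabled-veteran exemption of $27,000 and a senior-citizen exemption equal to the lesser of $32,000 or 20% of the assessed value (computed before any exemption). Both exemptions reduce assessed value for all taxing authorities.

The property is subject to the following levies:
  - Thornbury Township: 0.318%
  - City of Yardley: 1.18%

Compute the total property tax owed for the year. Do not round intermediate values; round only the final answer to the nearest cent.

Assessed value = $818,684 × 0.18 = $147,363.12
Senior-citizen exemption = min($32,000, 20% × $147,363.12) = min($32,000, $29,472.624) = $29,472.624 (percentage binds)
Taxable value = $147,363.12 − $27,000 − $29,472.624 = $90,890.496
Thornbury Township: $90,890.496 × 0.00318 = $289.03177728
City of Yardley: $90,890.496 × 0.0118 = $1,072.5078528
Total = $1,361.53963008

$1,361.54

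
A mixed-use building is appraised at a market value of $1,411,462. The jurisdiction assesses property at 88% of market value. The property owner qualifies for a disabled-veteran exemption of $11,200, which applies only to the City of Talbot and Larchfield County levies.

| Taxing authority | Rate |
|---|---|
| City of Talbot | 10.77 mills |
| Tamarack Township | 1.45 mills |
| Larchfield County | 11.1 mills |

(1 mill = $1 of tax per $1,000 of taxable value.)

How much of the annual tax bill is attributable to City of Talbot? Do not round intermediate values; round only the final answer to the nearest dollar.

Assessed value = $1,411,462 × 0.88 = $1,242,086.56
City of Talbot taxable value = $1,242,086.56 − $11,200 = $1,230,886.56
City of Talbot levy = $1,230,886.56 × 0.01077 = $13,256.6482512

$13,257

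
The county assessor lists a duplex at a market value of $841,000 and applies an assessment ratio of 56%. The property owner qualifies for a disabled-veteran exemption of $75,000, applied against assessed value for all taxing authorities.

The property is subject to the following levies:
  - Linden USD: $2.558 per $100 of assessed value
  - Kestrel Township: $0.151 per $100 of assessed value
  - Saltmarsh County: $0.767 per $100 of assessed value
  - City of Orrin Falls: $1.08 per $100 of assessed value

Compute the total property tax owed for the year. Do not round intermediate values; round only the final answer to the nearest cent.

$18,039.94

Assessed value = $841,000 × 0.56 = $470,960
Taxable value = $470,960 − $75,000 = $395,960
Linden USD: $395,960 × 0.02558 = $10,128.6568
Kestrel Township: $395,960 × 0.00151 = $597.8996
Saltmarsh County: $395,960 × 0.00767 = $3,037.0132
City of Orrin Falls: $395,960 × 0.0108 = $4,276.368
Total = $10,128.6568 + $597.8996 + $3,037.0132 + $4,276.368 = $18,039.9376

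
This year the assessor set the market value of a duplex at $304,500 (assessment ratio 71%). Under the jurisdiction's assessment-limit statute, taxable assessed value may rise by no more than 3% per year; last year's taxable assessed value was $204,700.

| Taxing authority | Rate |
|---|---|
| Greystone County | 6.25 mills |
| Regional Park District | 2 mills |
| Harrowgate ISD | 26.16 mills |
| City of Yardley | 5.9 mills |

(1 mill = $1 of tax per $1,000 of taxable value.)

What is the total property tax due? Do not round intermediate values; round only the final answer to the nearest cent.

$8,499.00

Uncapped assessed value = $304,500 × 0.71 = $216,195
Cap limit = $204,700 × 1.03 = $210,841
Taxable assessed value = min($216,195, $210,841) = $210,841 (cap binds)
Greystone County: $210,841 × 0.00625 = $1,317.75625
Regional Park District: $210,841 × 0.002 = $421.682
Harrowgate ISD: $210,841 × 0.02616 = $5,515.60056
City of Yardley: $210,841 × 0.0059 = $1,243.9619
Total = $8,499.00071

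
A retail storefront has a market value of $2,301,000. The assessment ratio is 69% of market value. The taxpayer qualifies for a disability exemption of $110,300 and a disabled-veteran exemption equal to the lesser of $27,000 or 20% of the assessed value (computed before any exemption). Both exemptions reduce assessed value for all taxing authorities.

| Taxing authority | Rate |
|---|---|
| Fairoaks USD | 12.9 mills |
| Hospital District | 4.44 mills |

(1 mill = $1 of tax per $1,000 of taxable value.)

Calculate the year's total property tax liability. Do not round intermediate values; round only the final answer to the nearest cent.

Assessed value = $2,301,000 × 0.69 = $1,587,690
Disabled-veteran exemption = min($27,000, 20% × $1,587,690) = min($27,000, $317,538) = $27,000 (dollar cap binds)
Taxable value = $1,587,690 − $110,300 − $27,000 = $1,450,390
Fairoaks USD: $1,450,390 × 0.0129 = $18,710.031
Hospital District: $1,450,390 × 0.00444 = $6,439.7316
Total = $25,149.7626

$25,149.76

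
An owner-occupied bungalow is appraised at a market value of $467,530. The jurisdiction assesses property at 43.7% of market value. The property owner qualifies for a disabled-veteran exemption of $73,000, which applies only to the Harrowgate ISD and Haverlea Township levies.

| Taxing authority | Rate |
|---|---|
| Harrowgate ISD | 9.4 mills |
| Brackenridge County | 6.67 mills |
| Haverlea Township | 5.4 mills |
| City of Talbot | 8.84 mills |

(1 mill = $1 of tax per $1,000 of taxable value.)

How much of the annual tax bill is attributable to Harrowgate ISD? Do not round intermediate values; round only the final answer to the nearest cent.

$1,234.32

Assessed value = $467,530 × 0.437 = $204,310.61
Harrowgate ISD taxable value = $204,310.61 − $73,000 = $131,310.61
Harrowgate ISD levy = $131,310.61 × 0.0094 = $1,234.319734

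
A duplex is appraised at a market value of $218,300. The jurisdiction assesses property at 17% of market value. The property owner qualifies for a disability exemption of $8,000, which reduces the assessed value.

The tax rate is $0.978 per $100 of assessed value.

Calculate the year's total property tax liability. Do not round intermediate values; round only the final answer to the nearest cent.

$284.71

Assessed value = $218,300 × 0.17 = $37,111
Taxable value = $37,111 − $8,000 = $29,111
Tax = $29,111 × 0.00978 = $284.70558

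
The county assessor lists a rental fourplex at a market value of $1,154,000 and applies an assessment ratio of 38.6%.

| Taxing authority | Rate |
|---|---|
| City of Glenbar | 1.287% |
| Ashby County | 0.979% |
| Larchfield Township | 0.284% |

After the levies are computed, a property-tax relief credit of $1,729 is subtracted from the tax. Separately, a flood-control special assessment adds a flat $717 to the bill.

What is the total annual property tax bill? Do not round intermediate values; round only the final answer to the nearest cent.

Assessed value = $1,154,000 × 0.386 = $445,444
City of Glenbar: $445,444 × 0.01287 = $5,732.86428
Ashby County: $445,444 × 0.00979 = $4,360.89676
Larchfield Township: $445,444 × 0.00284 = $1,265.06096
Levies subtotal = $11,358.822
After credit = $11,358.822 − $1,729 = $9,629.822
Total = $9,629.822 + $717 = $10,346.822

$10,346.82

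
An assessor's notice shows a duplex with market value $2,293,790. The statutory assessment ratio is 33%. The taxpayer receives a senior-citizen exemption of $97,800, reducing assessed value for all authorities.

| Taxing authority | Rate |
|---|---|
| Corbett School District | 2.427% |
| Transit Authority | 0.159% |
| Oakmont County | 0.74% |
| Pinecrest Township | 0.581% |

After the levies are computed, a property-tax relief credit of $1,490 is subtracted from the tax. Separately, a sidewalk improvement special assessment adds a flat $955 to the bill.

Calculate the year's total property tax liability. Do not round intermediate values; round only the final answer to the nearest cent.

Assessed value = $2,293,790 × 0.33 = $756,950.7
Taxable value = $756,950.7 − $97,800 = $659,150.7
Corbett School District: $659,150.7 × 0.02427 = $15,997.587489
Transit Authority: $659,150.7 × 0.00159 = $1,048.049613
Oakmont County: $659,150.7 × 0.0074 = $4,877.71518
Pinecrest Township: $659,150.7 × 0.00581 = $3,829.665567
Levies subtotal = $25,753.017849
After credit = $25,753.017849 − $1,490 = $24,263.017849
Total = $24,263.017849 + $955 = $25,218.017849

$25,218.02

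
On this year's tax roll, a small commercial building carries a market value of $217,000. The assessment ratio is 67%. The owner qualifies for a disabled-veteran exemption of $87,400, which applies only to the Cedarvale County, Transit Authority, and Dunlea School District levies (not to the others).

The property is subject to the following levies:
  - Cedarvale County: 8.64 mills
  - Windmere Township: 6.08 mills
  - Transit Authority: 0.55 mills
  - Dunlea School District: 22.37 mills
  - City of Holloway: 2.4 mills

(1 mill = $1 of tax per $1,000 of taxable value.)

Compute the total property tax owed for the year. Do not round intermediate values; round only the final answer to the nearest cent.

$3,063.07

Assessed value = $217,000 × 0.67 = $145,390
Cedarvale County: ($145,390 − $87,400) × 0.00864 = $57,990 × 0.00864 = $501.0336
Windmere Township: $145,390 × 0.00608 = $883.9712
Transit Authority: ($145,390 − $87,400) × 0.00055 = $57,990 × 0.00055 = $31.8945
Dunlea School District: ($145,390 − $87,400) × 0.02237 = $57,990 × 0.02237 = $1,297.2363
City of Holloway: $145,390 × 0.0024 = $348.936
Total = $3,063.0716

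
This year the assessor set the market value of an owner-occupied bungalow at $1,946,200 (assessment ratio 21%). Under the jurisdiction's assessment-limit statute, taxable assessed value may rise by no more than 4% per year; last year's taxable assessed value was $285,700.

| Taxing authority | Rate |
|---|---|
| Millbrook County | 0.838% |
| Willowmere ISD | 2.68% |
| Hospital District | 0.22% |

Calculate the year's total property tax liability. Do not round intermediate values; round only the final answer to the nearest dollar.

Uncapped assessed value = $1,946,200 × 0.21 = $408,702
Cap limit = $285,700 × 1.04 = $297,128
Taxable assessed value = min($408,702, $297,128) = $297,128 (cap binds)
Millbrook County: $297,128 × 0.00838 = $2,489.93264
Willowmere ISD: $297,128 × 0.0268 = $7,963.0304
Hospital District: $297,128 × 0.0022 = $653.6816
Total = $11,106.64464

$11,107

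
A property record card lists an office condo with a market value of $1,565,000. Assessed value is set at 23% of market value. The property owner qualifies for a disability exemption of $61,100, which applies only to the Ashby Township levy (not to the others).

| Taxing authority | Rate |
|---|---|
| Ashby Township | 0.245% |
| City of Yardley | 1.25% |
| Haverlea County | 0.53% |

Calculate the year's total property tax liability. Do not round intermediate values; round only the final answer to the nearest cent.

$7,139.29

Assessed value = $1,565,000 × 0.23 = $359,950
Ashby Township: ($359,950 − $61,100) × 0.00245 = $298,850 × 0.00245 = $732.1825
City of Yardley: $359,950 × 0.0125 = $4,499.375
Haverlea County: $359,950 × 0.0053 = $1,907.735
Total = $7,139.2925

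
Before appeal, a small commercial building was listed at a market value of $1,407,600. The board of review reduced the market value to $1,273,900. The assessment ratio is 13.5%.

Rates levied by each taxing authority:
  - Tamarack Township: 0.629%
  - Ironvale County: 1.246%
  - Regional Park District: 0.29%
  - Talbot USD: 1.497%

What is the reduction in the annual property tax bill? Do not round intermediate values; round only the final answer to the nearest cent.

Old assessed value = $1,407,600 × 0.135 = $190,026
New assessed value = $1,273,900 × 0.135 = $171,976.5
Combined rate = 0.00629 + 0.01246 + 0.0029 + 0.01497 = 0.03662
Old tax = $190,026 × 0.03662 = $6,958.75212
New tax = $171,976.5 × 0.03662 = $6,297.77943
Reduction = $6,958.75212 − $6,297.77943 = $660.97269

$660.97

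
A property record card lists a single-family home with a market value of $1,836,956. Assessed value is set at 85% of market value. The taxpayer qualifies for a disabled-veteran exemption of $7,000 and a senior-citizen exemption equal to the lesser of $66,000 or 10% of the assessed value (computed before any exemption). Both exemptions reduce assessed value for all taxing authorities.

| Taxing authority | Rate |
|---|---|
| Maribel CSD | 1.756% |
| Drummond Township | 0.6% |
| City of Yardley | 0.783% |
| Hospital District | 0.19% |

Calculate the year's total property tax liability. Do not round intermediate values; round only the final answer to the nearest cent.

Assessed value = $1,836,956 × 0.85 = $1,561,412.6
Senior-citizen exemption = min($66,000, 10% × $1,561,412.6) = min($66,000, $156,141.26) = $66,000 (dollar cap binds)
Taxable value = $1,561,412.6 − $7,000 − $66,000 = $1,488,412.6
Maribel CSD: $1,488,412.6 × 0.01756 = $26,136.525256
Drummond Township: $1,488,412.6 × 0.006 = $8,930.4756
City of Yardley: $1,488,412.6 × 0.00783 = $11,654.270658
Hospital District: $1,488,412.6 × 0.0019 = $2,827.98394
Total = $49,549.255454

$49,549.26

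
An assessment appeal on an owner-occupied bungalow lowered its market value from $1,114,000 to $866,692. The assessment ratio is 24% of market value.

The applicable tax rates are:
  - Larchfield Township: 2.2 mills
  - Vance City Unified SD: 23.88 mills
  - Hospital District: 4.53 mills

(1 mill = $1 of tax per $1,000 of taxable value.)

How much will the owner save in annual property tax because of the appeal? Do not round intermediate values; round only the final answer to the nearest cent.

Old assessed value = $1,114,000 × 0.24 = $267,360
New assessed value = $866,692 × 0.24 = $208,006.08
Combined rate = 0.0022 + 0.02388 + 0.00453 = 0.03061
Old tax = $267,360 × 0.03061 = $8,183.8896
New tax = $208,006.08 × 0.03061 = $6,367.0661088
Reduction = $8,183.8896 − $6,367.0661088 = $1,816.8234912

$1,816.82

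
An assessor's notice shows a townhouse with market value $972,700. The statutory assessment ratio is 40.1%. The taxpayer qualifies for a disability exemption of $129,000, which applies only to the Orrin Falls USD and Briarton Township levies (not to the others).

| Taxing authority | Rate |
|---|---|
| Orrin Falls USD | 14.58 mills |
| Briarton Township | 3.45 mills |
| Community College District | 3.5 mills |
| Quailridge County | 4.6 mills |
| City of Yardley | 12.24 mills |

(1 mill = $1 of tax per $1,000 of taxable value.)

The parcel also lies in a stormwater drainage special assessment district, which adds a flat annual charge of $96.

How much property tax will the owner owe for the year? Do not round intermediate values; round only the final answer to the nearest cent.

$12,736.45

Assessed value = $972,700 × 0.401 = $390,052.7
Orrin Falls USD: ($390,052.7 − $129,000) × 0.01458 = $261,052.7 × 0.01458 = $3,806.148366
Briarton Township: ($390,052.7 − $129,000) × 0.00345 = $261,052.7 × 0.00345 = $900.631815
Community College District: $390,052.7 × 0.0035 = $1,365.18445
Quailridge County: $390,052.7 × 0.0046 = $1,794.24242
City of Yardley: $390,052.7 × 0.01224 = $4,774.245048
Levies subtotal = $12,640.452099
Total = $12,640.452099 + $96 = $12,736.452099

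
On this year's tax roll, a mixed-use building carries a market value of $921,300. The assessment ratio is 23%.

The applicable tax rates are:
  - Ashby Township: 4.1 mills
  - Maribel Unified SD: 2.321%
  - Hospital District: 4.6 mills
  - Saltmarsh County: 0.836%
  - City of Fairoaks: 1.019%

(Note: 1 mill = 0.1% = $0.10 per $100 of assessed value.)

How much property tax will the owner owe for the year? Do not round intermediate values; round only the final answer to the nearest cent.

Assessed value = $921,300 × 0.23 = $211,899
Ashby Township: $211,899 × 0.0041 = $868.7859
Maribel Unified SD: $211,899 × 0.02321 = $4,918.17579
Hospital District: $211,899 × 0.0046 = $974.7354
Saltmarsh County: $211,899 × 0.00836 = $1,771.47564
City of Fairoaks: $211,899 × 0.01019 = $2,159.25081
Total = $10,692.42354

$10,692.42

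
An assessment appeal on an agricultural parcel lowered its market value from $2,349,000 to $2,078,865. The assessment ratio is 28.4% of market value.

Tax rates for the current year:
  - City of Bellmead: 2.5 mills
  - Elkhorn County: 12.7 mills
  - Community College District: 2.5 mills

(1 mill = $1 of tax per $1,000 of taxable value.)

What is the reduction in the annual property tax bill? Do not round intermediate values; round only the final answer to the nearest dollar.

Old assessed value = $2,349,000 × 0.284 = $667,116
New assessed value = $2,078,865 × 0.284 = $590,397.66
Combined rate = 0.0025 + 0.0127 + 0.0025 = 0.0177
Old tax = $667,116 × 0.0177 = $11,807.9532
New tax = $590,397.66 × 0.0177 = $10,450.038582
Reduction = $11,807.9532 − $10,450.038582 = $1,357.914618

$1,358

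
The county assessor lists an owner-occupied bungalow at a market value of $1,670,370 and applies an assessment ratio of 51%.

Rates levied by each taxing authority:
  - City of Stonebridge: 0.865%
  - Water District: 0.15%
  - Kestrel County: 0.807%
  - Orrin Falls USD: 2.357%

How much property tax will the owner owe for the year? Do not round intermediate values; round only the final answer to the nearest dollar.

Assessed value = $1,670,370 × 0.51 = $851,888.7
City of Stonebridge: $851,888.7 × 0.00865 = $7,368.837255
Water District: $851,888.7 × 0.0015 = $1,277.83305
Kestrel County: $851,888.7 × 0.00807 = $6,874.741809
Orrin Falls USD: $851,888.7 × 0.02357 = $20,079.016659
Total = $7,368.837255 + $1,277.83305 + $6,874.741809 + $20,079.016659 = $35,600.428773

$35,600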